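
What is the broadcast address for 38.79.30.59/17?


Network: 38.79.0.0/17
Host bits = 15
Set all host bits to 1:
Broadcast: 38.79.127.255


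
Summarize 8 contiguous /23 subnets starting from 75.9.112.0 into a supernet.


Original prefix: /23
Number of subnets: 8 = 2^3
New prefix = 23 - 3 = 20
Supernet: 75.9.112.0/20


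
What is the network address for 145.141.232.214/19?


IP:   10010001.10001101.11101000.11010110
Mask: 11111111.11111111.11100000.00000000
AND operation:
Net:  10010001.10001101.11100000.00000000
Network: 145.141.224.0/19


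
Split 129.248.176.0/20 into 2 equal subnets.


New prefix = 20 + 1 = 21
Each subnet has 2048 addresses
  129.248.176.0/21
  129.248.184.0/21
Subnets: 129.248.176.0/21, 129.248.184.0/21


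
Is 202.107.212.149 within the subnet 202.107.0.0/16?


Subnet network: 202.107.0.0
Test IP AND mask: 202.107.0.0
Yes, 202.107.212.149 is in 202.107.0.0/16


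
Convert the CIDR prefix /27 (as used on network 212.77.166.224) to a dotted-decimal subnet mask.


/27 means 27 network bits, 5 host bits
Binary: 11111111111111111111111111100000
Mask: 255.255.255.224


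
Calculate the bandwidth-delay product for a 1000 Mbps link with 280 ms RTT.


BDP = bandwidth * RTT
= 1000 Mbps * 280 ms
= 1000 * 1e6 * 280 / 1000 bits
= 280000000 bits
= 35000000 bytes
= 34179.6875 KB
BDP = 280000000 bits (35000000 bytes)


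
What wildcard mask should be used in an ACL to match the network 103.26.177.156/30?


Subnet mask: 255.255.255.252
Wildcard = 255.255.255.255 - subnet mask
255 - 255 = 0
255 - 255 = 0
255 - 255 = 0
255 - 252 = 3
Wildcard: 0.0.0.3


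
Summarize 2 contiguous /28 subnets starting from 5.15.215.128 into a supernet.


Original prefix: /28
Number of subnets: 2 = 2^1
New prefix = 28 - 1 = 27
Supernet: 5.15.215.128/27


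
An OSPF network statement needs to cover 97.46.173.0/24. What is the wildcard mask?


Subnet mask: 255.255.255.0
Wildcard = 255.255.255.255 - subnet mask
255 - 255 = 0
255 - 255 = 0
255 - 255 = 0
255 - 0 = 255
Wildcard: 0.0.0.255


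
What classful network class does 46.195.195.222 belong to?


First octet: 46
Binary: 00101110
0xxxxxxx -> Class A (1-126)
Class A, default mask 255.0.0.0 (/8)


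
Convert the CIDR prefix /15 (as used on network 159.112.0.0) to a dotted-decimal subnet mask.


/15 means 15 network bits, 17 host bits
Binary: 11111111111111100000000000000000
Mask: 255.254.0.0


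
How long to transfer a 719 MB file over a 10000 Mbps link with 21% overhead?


Effective throughput = 10000 * (1 - 21/100) = 7900 Mbps
File size in Mb = 719 * 8 = 5752 Mb
Time = 5752 / 7900
Time = 0.7281 seconds


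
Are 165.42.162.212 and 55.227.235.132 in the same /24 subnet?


Mask: 255.255.255.0
165.42.162.212 AND mask = 165.42.162.0
55.227.235.132 AND mask = 55.227.235.0
No, different subnets (165.42.162.0 vs 55.227.235.0)


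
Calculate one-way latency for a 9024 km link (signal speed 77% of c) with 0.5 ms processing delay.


Speed = 0.77 * 3e5 km/s = 231000 km/s
Propagation delay = 9024 / 231000 = 0.0391 s = 39.0649 ms
Processing delay = 0.5 ms
Total one-way latency = 39.5649 ms


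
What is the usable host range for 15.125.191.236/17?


Network: 15.125.128.0
Broadcast: 15.125.255.255
First usable = network + 1
Last usable = broadcast - 1
Range: 15.125.128.1 to 15.125.255.254


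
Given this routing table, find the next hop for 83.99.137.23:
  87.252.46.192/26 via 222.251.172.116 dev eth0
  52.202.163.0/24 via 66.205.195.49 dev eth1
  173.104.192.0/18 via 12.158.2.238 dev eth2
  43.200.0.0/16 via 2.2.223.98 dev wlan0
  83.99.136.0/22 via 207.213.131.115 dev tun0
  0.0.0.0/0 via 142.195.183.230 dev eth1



Longest prefix match for 83.99.137.23:
  /26 87.252.46.192: no
  /24 52.202.163.0: no
  /18 173.104.192.0: no
  /16 43.200.0.0: no
  /22 83.99.136.0: MATCH
  /0 0.0.0.0: MATCH
Selected: next-hop 207.213.131.115 via tun0 (matched /22)


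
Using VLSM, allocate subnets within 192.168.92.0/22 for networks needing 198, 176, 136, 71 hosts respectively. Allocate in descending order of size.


198 hosts -> /24 (254 usable): 192.168.92.0/24
176 hosts -> /24 (254 usable): 192.168.93.0/24
136 hosts -> /24 (254 usable): 192.168.94.0/24
71 hosts -> /25 (126 usable): 192.168.95.0/25
Allocation: 192.168.92.0/24 (198 hosts, 254 usable); 192.168.93.0/24 (176 hosts, 254 usable); 192.168.94.0/24 (136 hosts, 254 usable); 192.168.95.0/25 (71 hosts, 126 usable)


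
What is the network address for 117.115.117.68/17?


IP:   01110101.01110011.01110101.01000100
Mask: 11111111.11111111.10000000.00000000
AND operation:
Net:  01110101.01110011.00000000.00000000
Network: 117.115.0.0/17


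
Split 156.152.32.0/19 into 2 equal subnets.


New prefix = 19 + 1 = 20
Each subnet has 4096 addresses
  156.152.32.0/20
  156.152.48.0/20
Subnets: 156.152.32.0/20, 156.152.48.0/20


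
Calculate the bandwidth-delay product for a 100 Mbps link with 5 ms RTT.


BDP = bandwidth * RTT
= 100 Mbps * 5 ms
= 100 * 1e6 * 5 / 1000 bits
= 500000 bits
= 62500 bytes
= 61.0352 KB
BDP = 500000 bits (62500 bytes)


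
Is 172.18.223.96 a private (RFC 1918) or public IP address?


RFC 1918 private ranges:
  10.0.0.0/8 (10.0.0.0 - 10.255.255.255)
  172.16.0.0/12 (172.16.0.0 - 172.31.255.255)
  192.168.0.0/16 (192.168.0.0 - 192.168.255.255)
Private (in 172.16.0.0/12)


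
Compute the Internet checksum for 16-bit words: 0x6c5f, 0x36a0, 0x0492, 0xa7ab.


Sum all words (with carry folding):
+ 0x6c5f = 0x6c5f
+ 0x36a0 = 0xa2ff
+ 0x0492 = 0xa791
+ 0xa7ab = 0x4f3d
One's complement: ~0x4f3d
Checksum = 0xb0c2


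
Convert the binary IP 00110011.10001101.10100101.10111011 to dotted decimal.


00110011 = 51
10001101 = 141
10100101 = 165
10111011 = 187
IP: 51.141.165.187


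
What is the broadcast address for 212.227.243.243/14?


Network: 212.224.0.0/14
Host bits = 18
Set all host bits to 1:
Broadcast: 212.227.255.255


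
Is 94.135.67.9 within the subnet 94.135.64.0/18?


Subnet network: 94.135.64.0
Test IP AND mask: 94.135.64.0
Yes, 94.135.67.9 is in 94.135.64.0/18


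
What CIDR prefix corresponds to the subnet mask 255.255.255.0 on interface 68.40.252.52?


Binary: 11111111.11111111.11111111.00000000
Count leading 1s
Prefix: /24


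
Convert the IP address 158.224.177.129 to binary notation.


158 = 10011110
224 = 11100000
177 = 10110001
129 = 10000001
Binary: 10011110.11100000.10110001.10000001


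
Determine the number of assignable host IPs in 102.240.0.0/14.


Host bits = 32 - 14 = 18
Total addresses = 2^18 = 262144
Usable = total - 2 (network and broadcast)
Usable hosts: 262142


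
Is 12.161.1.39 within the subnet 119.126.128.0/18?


Subnet network: 119.126.128.0
Test IP AND mask: 12.161.0.0
No, 12.161.1.39 is not in 119.126.128.0/18


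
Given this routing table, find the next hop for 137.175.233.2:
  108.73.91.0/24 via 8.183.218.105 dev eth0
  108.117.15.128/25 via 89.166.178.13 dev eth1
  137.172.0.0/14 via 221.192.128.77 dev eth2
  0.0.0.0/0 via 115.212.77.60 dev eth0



Longest prefix match for 137.175.233.2:
  /24 108.73.91.0: no
  /25 108.117.15.128: no
  /14 137.172.0.0: MATCH
  /0 0.0.0.0: MATCH
Selected: next-hop 221.192.128.77 via eth2 (matched /14)


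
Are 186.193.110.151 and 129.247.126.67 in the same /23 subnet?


Mask: 255.255.254.0
186.193.110.151 AND mask = 186.193.110.0
129.247.126.67 AND mask = 129.247.126.0
No, different subnets (186.193.110.0 vs 129.247.126.0)


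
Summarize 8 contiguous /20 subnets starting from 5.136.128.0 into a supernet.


Original prefix: /20
Number of subnets: 8 = 2^3
New prefix = 20 - 3 = 17
Supernet: 5.136.128.0/17


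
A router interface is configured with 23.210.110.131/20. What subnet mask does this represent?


/20 means 20 network bits, 12 host bits
Binary: 11111111111111111111000000000000
Mask: 255.255.240.0


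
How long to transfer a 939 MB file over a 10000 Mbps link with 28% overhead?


Effective throughput = 10000 * (1 - 28/100) = 7200 Mbps
File size in Mb = 939 * 8 = 7512 Mb
Time = 7512 / 7200
Time = 1.0433 seconds


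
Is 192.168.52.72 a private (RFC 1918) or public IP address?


RFC 1918 private ranges:
  10.0.0.0/8 (10.0.0.0 - 10.255.255.255)
  172.16.0.0/12 (172.16.0.0 - 172.31.255.255)
  192.168.0.0/16 (192.168.0.0 - 192.168.255.255)
Private (in 192.168.0.0/16)


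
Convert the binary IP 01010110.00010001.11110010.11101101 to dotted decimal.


01010110 = 86
00010001 = 17
11110010 = 242
11101101 = 237
IP: 86.17.242.237


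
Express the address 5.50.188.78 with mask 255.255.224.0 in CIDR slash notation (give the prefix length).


Binary: 11111111.11111111.11100000.00000000
Count leading 1s
Prefix: /19


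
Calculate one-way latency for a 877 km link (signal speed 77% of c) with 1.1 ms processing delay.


Speed = 0.77 * 3e5 km/s = 231000 km/s
Propagation delay = 877 / 231000 = 0.0038 s = 3.7965 ms
Processing delay = 1.1 ms
Total one-way latency = 4.8965 ms


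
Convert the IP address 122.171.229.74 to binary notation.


122 = 01111010
171 = 10101011
229 = 11100101
74 = 01001010
Binary: 01111010.10101011.11100101.01001010


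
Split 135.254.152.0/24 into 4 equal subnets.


New prefix = 24 + 2 = 26
Each subnet has 64 addresses
  135.254.152.0/26
  135.254.152.64/26
  135.254.152.128/26
  135.254.152.192/26
Subnets: 135.254.152.0/26, 135.254.152.64/26, 135.254.152.128/26, 135.254.152.192/26


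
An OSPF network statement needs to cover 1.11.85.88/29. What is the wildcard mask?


Subnet mask: 255.255.255.248
Wildcard = 255.255.255.255 - subnet mask
255 - 255 = 0
255 - 255 = 0
255 - 255 = 0
255 - 248 = 7
Wildcard: 0.0.0.7


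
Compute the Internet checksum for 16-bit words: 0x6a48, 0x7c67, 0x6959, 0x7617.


Sum all words (with carry folding):
+ 0x6a48 = 0x6a48
+ 0x7c67 = 0xe6af
+ 0x6959 = 0x5009
+ 0x7617 = 0xc620
One's complement: ~0xc620
Checksum = 0x39df


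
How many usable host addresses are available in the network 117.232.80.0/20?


Host bits = 32 - 20 = 12
Total addresses = 2^12 = 4096
Usable = total - 2 (network and broadcast)
Usable hosts: 4094


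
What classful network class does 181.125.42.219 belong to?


First octet: 181
Binary: 10110101
10xxxxxx -> Class B (128-191)
Class B, default mask 255.255.0.0 (/16)


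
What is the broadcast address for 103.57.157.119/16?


Network: 103.57.0.0/16
Host bits = 16
Set all host bits to 1:
Broadcast: 103.57.255.255


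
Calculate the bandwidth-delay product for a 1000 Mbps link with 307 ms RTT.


BDP = bandwidth * RTT
= 1000 Mbps * 307 ms
= 1000 * 1e6 * 307 / 1000 bits
= 307000000 bits
= 38375000 bytes
= 37475.5859 KB
BDP = 307000000 bits (38375000 bytes)


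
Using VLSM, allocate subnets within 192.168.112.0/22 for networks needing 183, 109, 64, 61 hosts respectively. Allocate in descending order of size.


183 hosts -> /24 (254 usable): 192.168.112.0/24
109 hosts -> /25 (126 usable): 192.168.113.0/25
64 hosts -> /25 (126 usable): 192.168.113.128/25
61 hosts -> /26 (62 usable): 192.168.114.0/26
Allocation: 192.168.112.0/24 (183 hosts, 254 usable); 192.168.113.0/25 (109 hosts, 126 usable); 192.168.113.128/25 (64 hosts, 126 usable); 192.168.114.0/26 (61 hosts, 62 usable)


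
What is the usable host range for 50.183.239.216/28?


Network: 50.183.239.208
Broadcast: 50.183.239.223
First usable = network + 1
Last usable = broadcast - 1
Range: 50.183.239.209 to 50.183.239.222


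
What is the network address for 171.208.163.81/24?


IP:   10101011.11010000.10100011.01010001
Mask: 11111111.11111111.11111111.00000000
AND operation:
Net:  10101011.11010000.10100011.00000000
Network: 171.208.163.0/24


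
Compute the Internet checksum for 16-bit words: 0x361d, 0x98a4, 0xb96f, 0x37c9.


Sum all words (with carry folding):
+ 0x361d = 0x361d
+ 0x98a4 = 0xcec1
+ 0xb96f = 0x8831
+ 0x37c9 = 0xbffa
One's complement: ~0xbffa
Checksum = 0x4005


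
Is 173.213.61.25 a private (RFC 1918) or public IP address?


RFC 1918 private ranges:
  10.0.0.0/8 (10.0.0.0 - 10.255.255.255)
  172.16.0.0/12 (172.16.0.0 - 172.31.255.255)
  192.168.0.0/16 (192.168.0.0 - 192.168.255.255)
Public (not in any RFC 1918 range)


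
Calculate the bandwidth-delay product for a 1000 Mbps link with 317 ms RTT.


BDP = bandwidth * RTT
= 1000 Mbps * 317 ms
= 1000 * 1e6 * 317 / 1000 bits
= 317000000 bits
= 39625000 bytes
= 38696.2891 KB
BDP = 317000000 bits (39625000 bytes)


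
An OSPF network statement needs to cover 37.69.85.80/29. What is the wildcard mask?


Subnet mask: 255.255.255.248
Wildcard = 255.255.255.255 - subnet mask
255 - 255 = 0
255 - 255 = 0
255 - 255 = 0
255 - 248 = 7
Wildcard: 0.0.0.7


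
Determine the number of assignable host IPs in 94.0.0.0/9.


Host bits = 32 - 9 = 23
Total addresses = 2^23 = 8388608
Usable = total - 2 (network and broadcast)
Usable hosts: 8388606


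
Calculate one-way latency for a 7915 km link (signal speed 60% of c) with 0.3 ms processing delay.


Speed = 0.6 * 3e5 km/s = 180000 km/s
Propagation delay = 7915 / 180000 = 0.044 s = 43.9722 ms
Processing delay = 0.3 ms
Total one-way latency = 44.2722 ms


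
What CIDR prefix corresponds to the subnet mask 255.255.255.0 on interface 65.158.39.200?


Binary: 11111111.11111111.11111111.00000000
Count leading 1s
Prefix: /24


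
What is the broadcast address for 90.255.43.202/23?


Network: 90.255.42.0/23
Host bits = 9
Set all host bits to 1:
Broadcast: 90.255.43.255


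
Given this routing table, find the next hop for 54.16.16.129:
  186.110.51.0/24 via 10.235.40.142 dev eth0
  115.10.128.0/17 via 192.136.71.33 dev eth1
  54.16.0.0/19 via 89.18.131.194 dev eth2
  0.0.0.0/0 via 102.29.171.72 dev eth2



Longest prefix match for 54.16.16.129:
  /24 186.110.51.0: no
  /17 115.10.128.0: no
  /19 54.16.0.0: MATCH
  /0 0.0.0.0: MATCH
Selected: next-hop 89.18.131.194 via eth2 (matched /19)


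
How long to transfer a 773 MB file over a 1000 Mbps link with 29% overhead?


Effective throughput = 1000 * (1 - 29/100) = 710 Mbps
File size in Mb = 773 * 8 = 6184 Mb
Time = 6184 / 710
Time = 8.7099 seconds


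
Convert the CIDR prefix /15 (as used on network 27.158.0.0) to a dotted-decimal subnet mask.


/15 means 15 network bits, 17 host bits
Binary: 11111111111111100000000000000000
Mask: 255.254.0.0


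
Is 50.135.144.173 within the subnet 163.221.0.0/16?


Subnet network: 163.221.0.0
Test IP AND mask: 50.135.0.0
No, 50.135.144.173 is not in 163.221.0.0/16


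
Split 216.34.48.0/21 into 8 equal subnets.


New prefix = 21 + 3 = 24
Each subnet has 256 addresses
  216.34.48.0/24
  216.34.49.0/24
  216.34.50.0/24
  216.34.51.0/24
  216.34.52.0/24
  216.34.53.0/24
  216.34.54.0/24
  216.34.55.0/24
Subnets: 216.34.48.0/24, 216.34.49.0/24, 216.34.50.0/24, 216.34.51.0/24, 216.34.52.0/24, 216.34.53.0/24, 216.34.54.0/24, 216.34.55.0/24


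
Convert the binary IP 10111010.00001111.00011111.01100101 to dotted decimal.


10111010 = 186
00001111 = 15
00011111 = 31
01100101 = 101
IP: 186.15.31.101


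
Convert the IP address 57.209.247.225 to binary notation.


57 = 00111001
209 = 11010001
247 = 11110111
225 = 11100001
Binary: 00111001.11010001.11110111.11100001


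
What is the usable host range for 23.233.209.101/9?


Network: 23.128.0.0
Broadcast: 23.255.255.255
First usable = network + 1
Last usable = broadcast - 1
Range: 23.128.0.1 to 23.255.255.254


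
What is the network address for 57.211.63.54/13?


IP:   00111001.11010011.00111111.00110110
Mask: 11111111.11111000.00000000.00000000
AND operation:
Net:  00111001.11010000.00000000.00000000
Network: 57.208.0.0/13


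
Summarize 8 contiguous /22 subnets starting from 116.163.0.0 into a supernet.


Original prefix: /22
Number of subnets: 8 = 2^3
New prefix = 22 - 3 = 19
Supernet: 116.163.0.0/19


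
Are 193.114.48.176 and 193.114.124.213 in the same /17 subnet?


Mask: 255.255.128.0
193.114.48.176 AND mask = 193.114.0.0
193.114.124.213 AND mask = 193.114.0.0
Yes, same subnet (193.114.0.0)


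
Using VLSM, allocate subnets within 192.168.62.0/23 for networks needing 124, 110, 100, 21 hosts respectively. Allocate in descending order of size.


124 hosts -> /25 (126 usable): 192.168.62.0/25
110 hosts -> /25 (126 usable): 192.168.62.128/25
100 hosts -> /25 (126 usable): 192.168.63.0/25
21 hosts -> /27 (30 usable): 192.168.63.128/27
Allocation: 192.168.62.0/25 (124 hosts, 126 usable); 192.168.62.128/25 (110 hosts, 126 usable); 192.168.63.0/25 (100 hosts, 126 usable); 192.168.63.128/27 (21 hosts, 30 usable)


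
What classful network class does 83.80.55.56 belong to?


First octet: 83
Binary: 01010011
0xxxxxxx -> Class A (1-126)
Class A, default mask 255.0.0.0 (/8)


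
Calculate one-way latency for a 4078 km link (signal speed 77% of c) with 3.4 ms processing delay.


Speed = 0.77 * 3e5 km/s = 231000 km/s
Propagation delay = 4078 / 231000 = 0.0177 s = 17.6537 ms
Processing delay = 3.4 ms
Total one-way latency = 21.0537 ms


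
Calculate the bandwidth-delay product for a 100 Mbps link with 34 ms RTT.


BDP = bandwidth * RTT
= 100 Mbps * 34 ms
= 100 * 1e6 * 34 / 1000 bits
= 3400000 bits
= 425000 bytes
= 415.0391 KB
BDP = 3400000 bits (425000 bytes)


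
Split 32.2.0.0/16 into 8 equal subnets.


New prefix = 16 + 3 = 19
Each subnet has 8192 addresses
  32.2.0.0/19
  32.2.32.0/19
  32.2.64.0/19
  32.2.96.0/19
  32.2.128.0/19
  32.2.160.0/19
  32.2.192.0/19
  32.2.224.0/19
Subnets: 32.2.0.0/19, 32.2.32.0/19, 32.2.64.0/19, 32.2.96.0/19, 32.2.128.0/19, 32.2.160.0/19, 32.2.192.0/19, 32.2.224.0/19


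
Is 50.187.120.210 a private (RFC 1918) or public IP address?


RFC 1918 private ranges:
  10.0.0.0/8 (10.0.0.0 - 10.255.255.255)
  172.16.0.0/12 (172.16.0.0 - 172.31.255.255)
  192.168.0.0/16 (192.168.0.0 - 192.168.255.255)
Public (not in any RFC 1918 range)


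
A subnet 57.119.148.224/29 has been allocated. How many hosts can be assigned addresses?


Host bits = 32 - 29 = 3
Total addresses = 2^3 = 8
Usable = total - 2 (network and broadcast)
Usable hosts: 6


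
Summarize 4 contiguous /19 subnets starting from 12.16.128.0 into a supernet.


Original prefix: /19
Number of subnets: 4 = 2^2
New prefix = 19 - 2 = 17
Supernet: 12.16.128.0/17


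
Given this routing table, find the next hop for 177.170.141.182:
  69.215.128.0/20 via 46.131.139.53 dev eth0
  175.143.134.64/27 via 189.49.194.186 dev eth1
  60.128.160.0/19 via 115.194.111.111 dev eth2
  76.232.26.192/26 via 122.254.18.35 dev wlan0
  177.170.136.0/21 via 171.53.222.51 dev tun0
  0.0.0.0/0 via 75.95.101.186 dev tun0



Longest prefix match for 177.170.141.182:
  /20 69.215.128.0: no
  /27 175.143.134.64: no
  /19 60.128.160.0: no
  /26 76.232.26.192: no
  /21 177.170.136.0: MATCH
  /0 0.0.0.0: MATCH
Selected: next-hop 171.53.222.51 via tun0 (matched /21)


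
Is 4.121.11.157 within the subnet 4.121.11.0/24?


Subnet network: 4.121.11.0
Test IP AND mask: 4.121.11.0
Yes, 4.121.11.157 is in 4.121.11.0/24


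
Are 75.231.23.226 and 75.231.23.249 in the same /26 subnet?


Mask: 255.255.255.192
75.231.23.226 AND mask = 75.231.23.192
75.231.23.249 AND mask = 75.231.23.192
Yes, same subnet (75.231.23.192)


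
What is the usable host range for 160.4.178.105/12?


Network: 160.0.0.0
Broadcast: 160.15.255.255
First usable = network + 1
Last usable = broadcast - 1
Range: 160.0.0.1 to 160.15.255.254


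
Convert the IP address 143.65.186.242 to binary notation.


143 = 10001111
65 = 01000001
186 = 10111010
242 = 11110010
Binary: 10001111.01000001.10111010.11110010


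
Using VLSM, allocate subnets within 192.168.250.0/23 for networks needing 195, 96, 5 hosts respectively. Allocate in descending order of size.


195 hosts -> /24 (254 usable): 192.168.250.0/24
96 hosts -> /25 (126 usable): 192.168.251.0/25
5 hosts -> /29 (6 usable): 192.168.251.128/29
Allocation: 192.168.250.0/24 (195 hosts, 254 usable); 192.168.251.0/25 (96 hosts, 126 usable); 192.168.251.128/29 (5 hosts, 6 usable)


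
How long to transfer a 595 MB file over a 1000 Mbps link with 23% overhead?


Effective throughput = 1000 * (1 - 23/100) = 770 Mbps
File size in Mb = 595 * 8 = 4760 Mb
Time = 4760 / 770
Time = 6.1818 seconds


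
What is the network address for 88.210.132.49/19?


IP:   01011000.11010010.10000100.00110001
Mask: 11111111.11111111.11100000.00000000
AND operation:
Net:  01011000.11010010.10000000.00000000
Network: 88.210.128.0/19


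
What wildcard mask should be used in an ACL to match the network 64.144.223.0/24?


Subnet mask: 255.255.255.0
Wildcard = 255.255.255.255 - subnet mask
255 - 255 = 0
255 - 255 = 0
255 - 255 = 0
255 - 0 = 255
Wildcard: 0.0.0.255


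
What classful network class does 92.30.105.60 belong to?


First octet: 92
Binary: 01011100
0xxxxxxx -> Class A (1-126)
Class A, default mask 255.0.0.0 (/8)


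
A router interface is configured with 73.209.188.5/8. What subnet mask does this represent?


/8 means 8 network bits, 24 host bits
Binary: 11111111000000000000000000000000
Mask: 255.0.0.0


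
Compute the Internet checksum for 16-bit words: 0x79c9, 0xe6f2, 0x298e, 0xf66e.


Sum all words (with carry folding):
+ 0x79c9 = 0x79c9
+ 0xe6f2 = 0x60bc
+ 0x298e = 0x8a4a
+ 0xf66e = 0x80b9
One's complement: ~0x80b9
Checksum = 0x7f46


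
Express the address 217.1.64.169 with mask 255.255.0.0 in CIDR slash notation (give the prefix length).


Binary: 11111111.11111111.00000000.00000000
Count leading 1s
Prefix: /16


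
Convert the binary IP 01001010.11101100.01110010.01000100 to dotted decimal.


01001010 = 74
11101100 = 236
01110010 = 114
01000100 = 68
IP: 74.236.114.68


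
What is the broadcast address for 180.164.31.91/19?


Network: 180.164.0.0/19
Host bits = 13
Set all host bits to 1:
Broadcast: 180.164.31.255


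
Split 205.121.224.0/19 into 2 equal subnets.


New prefix = 19 + 1 = 20
Each subnet has 4096 addresses
  205.121.224.0/20
  205.121.240.0/20
Subnets: 205.121.224.0/20, 205.121.240.0/20


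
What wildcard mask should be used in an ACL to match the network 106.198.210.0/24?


Subnet mask: 255.255.255.0
Wildcard = 255.255.255.255 - subnet mask
255 - 255 = 0
255 - 255 = 0
255 - 255 = 0
255 - 0 = 255
Wildcard: 0.0.0.255


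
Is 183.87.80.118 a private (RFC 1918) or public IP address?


RFC 1918 private ranges:
  10.0.0.0/8 (10.0.0.0 - 10.255.255.255)
  172.16.0.0/12 (172.16.0.0 - 172.31.255.255)
  192.168.0.0/16 (192.168.0.0 - 192.168.255.255)
Public (not in any RFC 1918 range)


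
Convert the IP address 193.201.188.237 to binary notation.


193 = 11000001
201 = 11001001
188 = 10111100
237 = 11101101
Binary: 11000001.11001001.10111100.11101101


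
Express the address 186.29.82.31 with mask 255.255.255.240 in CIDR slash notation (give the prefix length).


Binary: 11111111.11111111.11111111.11110000
Count leading 1s
Prefix: /28


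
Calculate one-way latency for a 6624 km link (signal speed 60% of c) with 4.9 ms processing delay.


Speed = 0.6 * 3e5 km/s = 180000 km/s
Propagation delay = 6624 / 180000 = 0.0368 s = 36.8 ms
Processing delay = 4.9 ms
Total one-way latency = 41.7 ms


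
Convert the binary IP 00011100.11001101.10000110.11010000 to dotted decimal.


00011100 = 28
11001101 = 205
10000110 = 134
11010000 = 208
IP: 28.205.134.208


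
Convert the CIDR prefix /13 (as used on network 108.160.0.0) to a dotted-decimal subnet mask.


/13 means 13 network bits, 19 host bits
Binary: 11111111111110000000000000000000
Mask: 255.248.0.0


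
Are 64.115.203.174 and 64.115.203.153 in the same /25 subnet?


Mask: 255.255.255.128
64.115.203.174 AND mask = 64.115.203.128
64.115.203.153 AND mask = 64.115.203.128
Yes, same subnet (64.115.203.128)


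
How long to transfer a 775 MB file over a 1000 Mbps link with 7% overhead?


Effective throughput = 1000 * (1 - 7/100) = 930.0 Mbps
File size in Mb = 775 * 8 = 6200 Mb
Time = 6200 / 930.0
Time = 6.6667 seconds


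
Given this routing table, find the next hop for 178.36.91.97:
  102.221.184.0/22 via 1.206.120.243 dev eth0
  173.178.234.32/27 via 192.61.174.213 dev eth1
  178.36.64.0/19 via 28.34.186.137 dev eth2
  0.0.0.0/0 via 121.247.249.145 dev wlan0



Longest prefix match for 178.36.91.97:
  /22 102.221.184.0: no
  /27 173.178.234.32: no
  /19 178.36.64.0: MATCH
  /0 0.0.0.0: MATCH
Selected: next-hop 28.34.186.137 via eth2 (matched /19)


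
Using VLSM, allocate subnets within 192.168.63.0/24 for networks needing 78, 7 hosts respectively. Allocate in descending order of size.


78 hosts -> /25 (126 usable): 192.168.63.0/25
7 hosts -> /28 (14 usable): 192.168.63.128/28
Allocation: 192.168.63.0/25 (78 hosts, 126 usable); 192.168.63.128/28 (7 hosts, 14 usable)


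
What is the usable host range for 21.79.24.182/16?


Network: 21.79.0.0
Broadcast: 21.79.255.255
First usable = network + 1
Last usable = broadcast - 1
Range: 21.79.0.1 to 21.79.255.254


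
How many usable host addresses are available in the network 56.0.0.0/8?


Host bits = 32 - 8 = 24
Total addresses = 2^24 = 16777216
Usable = total - 2 (network and broadcast)
Usable hosts: 16777214


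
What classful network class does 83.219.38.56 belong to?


First octet: 83
Binary: 01010011
0xxxxxxx -> Class A (1-126)
Class A, default mask 255.0.0.0 (/8)


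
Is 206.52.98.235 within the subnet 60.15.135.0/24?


Subnet network: 60.15.135.0
Test IP AND mask: 206.52.98.0
No, 206.52.98.235 is not in 60.15.135.0/24


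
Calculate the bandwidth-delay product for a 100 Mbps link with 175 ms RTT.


BDP = bandwidth * RTT
= 100 Mbps * 175 ms
= 100 * 1e6 * 175 / 1000 bits
= 17500000 bits
= 2187500 bytes
= 2136.2305 KB
BDP = 17500000 bits (2187500 bytes)


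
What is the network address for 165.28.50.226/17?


IP:   10100101.00011100.00110010.11100010
Mask: 11111111.11111111.10000000.00000000
AND operation:
Net:  10100101.00011100.00000000.00000000
Network: 165.28.0.0/17


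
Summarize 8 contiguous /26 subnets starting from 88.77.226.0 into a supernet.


Original prefix: /26
Number of subnets: 8 = 2^3
New prefix = 26 - 3 = 23
Supernet: 88.77.226.0/23


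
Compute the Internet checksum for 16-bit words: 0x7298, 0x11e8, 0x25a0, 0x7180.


Sum all words (with carry folding):
+ 0x7298 = 0x7298
+ 0x11e8 = 0x8480
+ 0x25a0 = 0xaa20
+ 0x7180 = 0x1ba1
One's complement: ~0x1ba1
Checksum = 0xe45e


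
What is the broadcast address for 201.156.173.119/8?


Network: 201.0.0.0/8
Host bits = 24
Set all host bits to 1:
Broadcast: 201.255.255.255


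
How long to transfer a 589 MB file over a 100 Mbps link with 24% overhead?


Effective throughput = 100 * (1 - 24/100) = 76 Mbps
File size in Mb = 589 * 8 = 4712 Mb
Time = 4712 / 76
Time = 62 seconds


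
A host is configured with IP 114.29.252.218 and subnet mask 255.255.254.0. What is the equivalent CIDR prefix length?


Binary: 11111111.11111111.11111110.00000000
Count leading 1s
Prefix: /23


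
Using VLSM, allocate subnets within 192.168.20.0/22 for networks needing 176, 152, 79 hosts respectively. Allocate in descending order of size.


176 hosts -> /24 (254 usable): 192.168.20.0/24
152 hosts -> /24 (254 usable): 192.168.21.0/24
79 hosts -> /25 (126 usable): 192.168.22.0/25
Allocation: 192.168.20.0/24 (176 hosts, 254 usable); 192.168.21.0/24 (152 hosts, 254 usable); 192.168.22.0/25 (79 hosts, 126 usable)


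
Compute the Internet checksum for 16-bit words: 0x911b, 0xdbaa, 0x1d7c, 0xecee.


Sum all words (with carry folding):
+ 0x911b = 0x911b
+ 0xdbaa = 0x6cc6
+ 0x1d7c = 0x8a42
+ 0xecee = 0x7731
One's complement: ~0x7731
Checksum = 0x88ce


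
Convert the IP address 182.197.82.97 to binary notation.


182 = 10110110
197 = 11000101
82 = 01010010
97 = 01100001
Binary: 10110110.11000101.01010010.01100001


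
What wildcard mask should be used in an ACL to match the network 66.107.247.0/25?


Subnet mask: 255.255.255.128
Wildcard = 255.255.255.255 - subnet mask
255 - 255 = 0
255 - 255 = 0
255 - 255 = 0
255 - 128 = 127
Wildcard: 0.0.0.127


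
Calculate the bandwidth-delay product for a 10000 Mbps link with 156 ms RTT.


BDP = bandwidth * RTT
= 10000 Mbps * 156 ms
= 10000 * 1e6 * 156 / 1000 bits
= 1560000000 bits
= 195000000 bytes
= 190429.6875 KB
BDP = 1560000000 bits (195000000 bytes)


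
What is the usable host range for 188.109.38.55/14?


Network: 188.108.0.0
Broadcast: 188.111.255.255
First usable = network + 1
Last usable = broadcast - 1
Range: 188.108.0.1 to 188.111.255.254


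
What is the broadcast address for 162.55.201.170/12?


Network: 162.48.0.0/12
Host bits = 20
Set all host bits to 1:
Broadcast: 162.63.255.255


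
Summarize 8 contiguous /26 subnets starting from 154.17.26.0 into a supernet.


Original prefix: /26
Number of subnets: 8 = 2^3
New prefix = 26 - 3 = 23
Supernet: 154.17.26.0/23


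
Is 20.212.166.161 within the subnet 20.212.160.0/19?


Subnet network: 20.212.160.0
Test IP AND mask: 20.212.160.0
Yes, 20.212.166.161 is in 20.212.160.0/19


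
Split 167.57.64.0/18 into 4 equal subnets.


New prefix = 18 + 2 = 20
Each subnet has 4096 addresses
  167.57.64.0/20
  167.57.80.0/20
  167.57.96.0/20
  167.57.112.0/20
Subnets: 167.57.64.0/20, 167.57.80.0/20, 167.57.96.0/20, 167.57.112.0/20


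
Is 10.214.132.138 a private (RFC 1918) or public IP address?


RFC 1918 private ranges:
  10.0.0.0/8 (10.0.0.0 - 10.255.255.255)
  172.16.0.0/12 (172.16.0.0 - 172.31.255.255)
  192.168.0.0/16 (192.168.0.0 - 192.168.255.255)
Private (in 10.0.0.0/8)


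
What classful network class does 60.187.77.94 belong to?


First octet: 60
Binary: 00111100
0xxxxxxx -> Class A (1-126)
Class A, default mask 255.0.0.0 (/8)


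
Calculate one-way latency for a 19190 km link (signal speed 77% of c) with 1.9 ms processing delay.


Speed = 0.77 * 3e5 km/s = 231000 km/s
Propagation delay = 19190 / 231000 = 0.0831 s = 83.0736 ms
Processing delay = 1.9 ms
Total one-way latency = 84.9736 ms


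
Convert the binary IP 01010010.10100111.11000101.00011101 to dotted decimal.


01010010 = 82
10100111 = 167
11000101 = 197
00011101 = 29
IP: 82.167.197.29


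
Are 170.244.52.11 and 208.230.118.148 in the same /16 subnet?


Mask: 255.255.0.0
170.244.52.11 AND mask = 170.244.0.0
208.230.118.148 AND mask = 208.230.0.0
No, different subnets (170.244.0.0 vs 208.230.0.0)


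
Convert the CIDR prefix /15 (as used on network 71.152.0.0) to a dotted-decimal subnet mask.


/15 means 15 network bits, 17 host bits
Binary: 11111111111111100000000000000000
Mask: 255.254.0.0


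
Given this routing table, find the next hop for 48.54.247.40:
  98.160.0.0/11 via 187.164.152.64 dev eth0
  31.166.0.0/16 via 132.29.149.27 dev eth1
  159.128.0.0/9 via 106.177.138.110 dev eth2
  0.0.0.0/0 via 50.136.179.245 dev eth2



Longest prefix match for 48.54.247.40:
  /11 98.160.0.0: no
  /16 31.166.0.0: no
  /9 159.128.0.0: no
  /0 0.0.0.0: MATCH
Selected: next-hop 50.136.179.245 via eth2 (matched /0)


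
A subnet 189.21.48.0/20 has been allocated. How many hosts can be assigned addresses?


Host bits = 32 - 20 = 12
Total addresses = 2^12 = 4096
Usable = total - 2 (network and broadcast)
Usable hosts: 4094


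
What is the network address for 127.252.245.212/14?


IP:   01111111.11111100.11110101.11010100
Mask: 11111111.11111100.00000000.00000000
AND operation:
Net:  01111111.11111100.00000000.00000000
Network: 127.252.0.0/14


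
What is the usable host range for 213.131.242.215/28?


Network: 213.131.242.208
Broadcast: 213.131.242.223
First usable = network + 1
Last usable = broadcast - 1
Range: 213.131.242.209 to 213.131.242.222


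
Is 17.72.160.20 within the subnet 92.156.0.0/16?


Subnet network: 92.156.0.0
Test IP AND mask: 17.72.0.0
No, 17.72.160.20 is not in 92.156.0.0/16


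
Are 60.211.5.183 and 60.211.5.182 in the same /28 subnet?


Mask: 255.255.255.240
60.211.5.183 AND mask = 60.211.5.176
60.211.5.182 AND mask = 60.211.5.176
Yes, same subnet (60.211.5.176)


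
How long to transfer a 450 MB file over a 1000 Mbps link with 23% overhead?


Effective throughput = 1000 * (1 - 23/100) = 770 Mbps
File size in Mb = 450 * 8 = 3600 Mb
Time = 3600 / 770
Time = 4.6753 seconds


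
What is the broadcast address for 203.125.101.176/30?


Network: 203.125.101.176/30
Host bits = 2
Set all host bits to 1:
Broadcast: 203.125.101.179


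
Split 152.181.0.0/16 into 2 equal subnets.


New prefix = 16 + 1 = 17
Each subnet has 32768 addresses
  152.181.0.0/17
  152.181.128.0/17
Subnets: 152.181.0.0/17, 152.181.128.0/17


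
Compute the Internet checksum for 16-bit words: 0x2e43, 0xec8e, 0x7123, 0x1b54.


Sum all words (with carry folding):
+ 0x2e43 = 0x2e43
+ 0xec8e = 0x1ad2
+ 0x7123 = 0x8bf5
+ 0x1b54 = 0xa749
One's complement: ~0xa749
Checksum = 0x58b6


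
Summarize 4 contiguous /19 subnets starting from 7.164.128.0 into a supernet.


Original prefix: /19
Number of subnets: 4 = 2^2
New prefix = 19 - 2 = 17
Supernet: 7.164.128.0/17


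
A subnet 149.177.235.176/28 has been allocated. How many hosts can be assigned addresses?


Host bits = 32 - 28 = 4
Total addresses = 2^4 = 16
Usable = total - 2 (network and broadcast)
Usable hosts: 14


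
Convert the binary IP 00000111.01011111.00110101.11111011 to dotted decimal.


00000111 = 7
01011111 = 95
00110101 = 53
11111011 = 251
IP: 7.95.53.251


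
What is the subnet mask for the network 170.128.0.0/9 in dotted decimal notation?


/9 means 9 network bits, 23 host bits
Binary: 11111111100000000000000000000000
Mask: 255.128.0.0


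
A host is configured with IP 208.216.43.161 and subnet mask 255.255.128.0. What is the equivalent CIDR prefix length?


Binary: 11111111.11111111.10000000.00000000
Count leading 1s
Prefix: /17


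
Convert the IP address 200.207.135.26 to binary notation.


200 = 11001000
207 = 11001111
135 = 10000111
26 = 00011010
Binary: 11001000.11001111.10000111.00011010


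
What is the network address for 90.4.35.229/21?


IP:   01011010.00000100.00100011.11100101
Mask: 11111111.11111111.11111000.00000000
AND operation:
Net:  01011010.00000100.00100000.00000000
Network: 90.4.32.0/21


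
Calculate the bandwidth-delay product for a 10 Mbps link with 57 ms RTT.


BDP = bandwidth * RTT
= 10 Mbps * 57 ms
= 10 * 1e6 * 57 / 1000 bits
= 570000 bits
= 71250 bytes
= 69.5801 KB
BDP = 570000 bits (71250 bytes)


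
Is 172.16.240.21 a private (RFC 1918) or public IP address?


RFC 1918 private ranges:
  10.0.0.0/8 (10.0.0.0 - 10.255.255.255)
  172.16.0.0/12 (172.16.0.0 - 172.31.255.255)
  192.168.0.0/16 (192.168.0.0 - 192.168.255.255)
Private (in 172.16.0.0/12)


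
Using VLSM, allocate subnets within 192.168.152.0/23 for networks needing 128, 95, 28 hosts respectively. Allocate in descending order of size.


128 hosts -> /24 (254 usable): 192.168.152.0/24
95 hosts -> /25 (126 usable): 192.168.153.0/25
28 hosts -> /27 (30 usable): 192.168.153.128/27
Allocation: 192.168.152.0/24 (128 hosts, 254 usable); 192.168.153.0/25 (95 hosts, 126 usable); 192.168.153.128/27 (28 hosts, 30 usable)


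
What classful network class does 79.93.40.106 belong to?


First octet: 79
Binary: 01001111
0xxxxxxx -> Class A (1-126)
Class A, default mask 255.0.0.0 (/8)


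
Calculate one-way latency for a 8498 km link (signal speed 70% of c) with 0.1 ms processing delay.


Speed = 0.7 * 3e5 km/s = 210000 km/s
Propagation delay = 8498 / 210000 = 0.0405 s = 40.4667 ms
Processing delay = 0.1 ms
Total one-way latency = 40.5667 ms


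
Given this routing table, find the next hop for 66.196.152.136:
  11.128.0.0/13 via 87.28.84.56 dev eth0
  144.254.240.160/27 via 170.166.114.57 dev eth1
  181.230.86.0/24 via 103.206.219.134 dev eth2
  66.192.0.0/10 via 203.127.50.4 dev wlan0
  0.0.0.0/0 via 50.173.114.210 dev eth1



Longest prefix match for 66.196.152.136:
  /13 11.128.0.0: no
  /27 144.254.240.160: no
  /24 181.230.86.0: no
  /10 66.192.0.0: MATCH
  /0 0.0.0.0: MATCH
Selected: next-hop 203.127.50.4 via wlan0 (matched /10)


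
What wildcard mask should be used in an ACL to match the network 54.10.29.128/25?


Subnet mask: 255.255.255.128
Wildcard = 255.255.255.255 - subnet mask
255 - 255 = 0
255 - 255 = 0
255 - 255 = 0
255 - 128 = 127
Wildcard: 0.0.0.127


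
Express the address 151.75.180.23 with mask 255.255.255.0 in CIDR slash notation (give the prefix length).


Binary: 11111111.11111111.11111111.00000000
Count leading 1s
Prefix: /24


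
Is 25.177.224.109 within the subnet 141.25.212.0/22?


Subnet network: 141.25.212.0
Test IP AND mask: 25.177.224.0
No, 25.177.224.109 is not in 141.25.212.0/22


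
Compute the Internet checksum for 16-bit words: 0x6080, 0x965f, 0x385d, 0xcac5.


Sum all words (with carry folding):
+ 0x6080 = 0x6080
+ 0x965f = 0xf6df
+ 0x385d = 0x2f3d
+ 0xcac5 = 0xfa02
One's complement: ~0xfa02
Checksum = 0x05fd


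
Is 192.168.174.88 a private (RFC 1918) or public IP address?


RFC 1918 private ranges:
  10.0.0.0/8 (10.0.0.0 - 10.255.255.255)
  172.16.0.0/12 (172.16.0.0 - 172.31.255.255)
  192.168.0.0/16 (192.168.0.0 - 192.168.255.255)
Private (in 192.168.0.0/16)


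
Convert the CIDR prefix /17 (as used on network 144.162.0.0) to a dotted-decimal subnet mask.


/17 means 17 network bits, 15 host bits
Binary: 11111111111111111000000000000000
Mask: 255.255.128.0


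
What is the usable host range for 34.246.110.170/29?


Network: 34.246.110.168
Broadcast: 34.246.110.175
First usable = network + 1
Last usable = broadcast - 1
Range: 34.246.110.169 to 34.246.110.174


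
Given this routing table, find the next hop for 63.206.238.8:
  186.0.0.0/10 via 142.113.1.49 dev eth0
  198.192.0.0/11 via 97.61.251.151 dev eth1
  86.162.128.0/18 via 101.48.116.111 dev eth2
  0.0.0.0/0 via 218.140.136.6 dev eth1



Longest prefix match for 63.206.238.8:
  /10 186.0.0.0: no
  /11 198.192.0.0: no
  /18 86.162.128.0: no
  /0 0.0.0.0: MATCH
Selected: next-hop 218.140.136.6 via eth1 (matched /0)


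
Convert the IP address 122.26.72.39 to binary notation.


122 = 01111010
26 = 00011010
72 = 01001000
39 = 00100111
Binary: 01111010.00011010.01001000.00100111


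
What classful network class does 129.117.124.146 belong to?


First octet: 129
Binary: 10000001
10xxxxxx -> Class B (128-191)
Class B, default mask 255.255.0.0 (/16)


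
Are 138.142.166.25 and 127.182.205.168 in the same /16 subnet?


Mask: 255.255.0.0
138.142.166.25 AND mask = 138.142.0.0
127.182.205.168 AND mask = 127.182.0.0
No, different subnets (138.142.0.0 vs 127.182.0.0)


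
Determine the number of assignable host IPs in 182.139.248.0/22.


Host bits = 32 - 22 = 10
Total addresses = 2^10 = 1024
Usable = total - 2 (network and broadcast)
Usable hosts: 1022


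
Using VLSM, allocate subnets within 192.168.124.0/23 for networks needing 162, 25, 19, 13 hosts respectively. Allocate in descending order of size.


162 hosts -> /24 (254 usable): 192.168.124.0/24
25 hosts -> /27 (30 usable): 192.168.125.0/27
19 hosts -> /27 (30 usable): 192.168.125.32/27
13 hosts -> /28 (14 usable): 192.168.125.64/28
Allocation: 192.168.124.0/24 (162 hosts, 254 usable); 192.168.125.0/27 (25 hosts, 30 usable); 192.168.125.32/27 (19 hosts, 30 usable); 192.168.125.64/28 (13 hosts, 14 usable)


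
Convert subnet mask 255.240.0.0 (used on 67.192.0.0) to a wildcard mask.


Subnet mask: 255.240.0.0
Wildcard = 255.255.255.255 - subnet mask
255 - 255 = 0
255 - 240 = 15
255 - 0 = 255
255 - 0 = 255
Wildcard: 0.15.255.255


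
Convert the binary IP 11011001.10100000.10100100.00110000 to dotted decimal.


11011001 = 217
10100000 = 160
10100100 = 164
00110000 = 48
IP: 217.160.164.48


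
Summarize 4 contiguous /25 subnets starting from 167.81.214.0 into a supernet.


Original prefix: /25
Number of subnets: 4 = 2^2
New prefix = 25 - 2 = 23
Supernet: 167.81.214.0/23
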